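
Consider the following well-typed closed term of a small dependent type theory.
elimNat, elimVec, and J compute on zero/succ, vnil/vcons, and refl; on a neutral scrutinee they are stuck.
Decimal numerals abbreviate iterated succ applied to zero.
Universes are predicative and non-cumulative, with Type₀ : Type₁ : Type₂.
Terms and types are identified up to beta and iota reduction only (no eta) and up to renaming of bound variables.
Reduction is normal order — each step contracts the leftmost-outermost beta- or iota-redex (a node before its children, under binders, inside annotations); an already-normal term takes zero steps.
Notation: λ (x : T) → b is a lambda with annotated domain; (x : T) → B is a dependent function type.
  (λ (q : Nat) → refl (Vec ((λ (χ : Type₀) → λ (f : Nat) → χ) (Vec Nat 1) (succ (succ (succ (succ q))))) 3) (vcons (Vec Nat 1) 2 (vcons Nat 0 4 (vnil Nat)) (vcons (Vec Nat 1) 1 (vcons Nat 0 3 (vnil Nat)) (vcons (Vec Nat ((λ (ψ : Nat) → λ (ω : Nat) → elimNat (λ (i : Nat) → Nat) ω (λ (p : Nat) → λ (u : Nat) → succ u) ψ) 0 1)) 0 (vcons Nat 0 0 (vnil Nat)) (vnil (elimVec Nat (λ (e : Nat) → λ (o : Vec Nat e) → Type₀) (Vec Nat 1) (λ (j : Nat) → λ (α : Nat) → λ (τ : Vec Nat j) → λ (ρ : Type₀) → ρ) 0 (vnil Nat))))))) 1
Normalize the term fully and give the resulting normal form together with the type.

reduced normal form:
  refl (Vec (Vec Nat 1) 3) (vcons (Vec Nat 1) 2 (vcons Nat 0 4 (vnil Nat)) (vcons (Vec Nat 1) 1 (vcons Nat 0 3 (vnil Nat)) (vcons (Vec Nat 1) 0 (vcons Nat 0 0 (vnil Nat)) (vnil (Vec Nat 1)))))
inferred type:
  Eq (Vec (Vec Nat 1) 3) (vcons (Vec Nat 1) 2 (vcons Nat 0 4 (vnil Nat)) (vcons (Vec Nat 1) 1 (vcons Nat 0 3 (vnil Nat)) (vcons (Vec Nat 1) 0 (vcons Nat 0 0 (vnil Nat)) (vnil (Vec Nat 1))))) (vcons (Vec Nat 1) 2 (vcons Nat 0 4 (vnil Nat)) (vcons (Vec Nat 1) 1 (vcons Nat 0 3 (vnil Nat)) (vcons (Vec Nat 1) 0 (vcons Nat 0 0 (vnil Nat)) (vnil (Vec Nat 1)))))


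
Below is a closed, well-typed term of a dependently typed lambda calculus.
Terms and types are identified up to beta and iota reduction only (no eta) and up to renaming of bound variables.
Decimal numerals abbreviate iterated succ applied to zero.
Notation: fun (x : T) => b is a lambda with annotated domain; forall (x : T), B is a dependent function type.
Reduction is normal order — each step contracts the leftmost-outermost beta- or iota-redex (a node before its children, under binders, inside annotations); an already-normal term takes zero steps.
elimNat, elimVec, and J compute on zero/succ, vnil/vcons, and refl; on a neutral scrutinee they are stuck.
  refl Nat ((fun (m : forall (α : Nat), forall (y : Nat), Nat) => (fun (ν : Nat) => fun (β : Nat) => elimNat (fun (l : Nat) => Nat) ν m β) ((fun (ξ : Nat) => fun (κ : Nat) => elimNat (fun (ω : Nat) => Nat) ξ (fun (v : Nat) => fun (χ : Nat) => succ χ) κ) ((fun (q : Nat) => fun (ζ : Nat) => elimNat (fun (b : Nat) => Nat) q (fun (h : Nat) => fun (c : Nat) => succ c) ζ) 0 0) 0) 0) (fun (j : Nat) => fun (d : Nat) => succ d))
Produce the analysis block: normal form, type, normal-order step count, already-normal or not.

normal form:
  refl Nat 0
the term's type:
  Eq Nat 0 0
reduction steps (normal order): 10
started in normal form: no
first contracted redex: a beta-redex


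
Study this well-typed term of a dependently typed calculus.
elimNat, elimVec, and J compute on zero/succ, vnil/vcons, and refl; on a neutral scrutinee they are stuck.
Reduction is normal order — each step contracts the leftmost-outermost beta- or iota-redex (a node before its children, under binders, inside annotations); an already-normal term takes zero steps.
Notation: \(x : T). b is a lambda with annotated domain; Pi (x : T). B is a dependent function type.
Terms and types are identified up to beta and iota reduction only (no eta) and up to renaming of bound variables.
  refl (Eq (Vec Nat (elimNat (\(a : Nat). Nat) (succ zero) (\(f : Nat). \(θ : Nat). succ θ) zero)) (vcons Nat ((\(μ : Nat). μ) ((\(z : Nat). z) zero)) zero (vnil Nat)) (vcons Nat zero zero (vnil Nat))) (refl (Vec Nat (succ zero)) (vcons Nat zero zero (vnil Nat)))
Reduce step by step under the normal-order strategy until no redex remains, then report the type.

reduction (normal order):
  refl (Eq (Vec Nat (elimNat (\(a : Nat). Nat) (succ zero) (\(f : Nat). \(θ : Nat). succ θ) zero)) (vcons Nat ((\(μ : Nat). μ) ((\(z : Nat). z) zero)) zero (vnil Nat)) (vcons Nat zero zero (vnil Nat))) (refl (Vec Nat (succ zero)) (vcons Nat zero zero (vnil Nat)))
  ~> refl (Eq (Vec Nat (succ zero)) (vcons Nat ((\(a : Nat). a) ((\(f : Nat). f) zero)) zero (vnil Nat)) (vcons Nat zero zero (vnil Nat))) (refl (Vec Nat (succ zero)) (vcons Nat zero zero (vnil Nat)))
  ~> refl (Eq (Vec Nat (succ zero)) (vcons Nat ((\(a : Nat). a) zero) zero (vnil Nat)) (vcons Nat zero zero (vnil Nat))) (refl (Vec Nat (succ zero)) (vcons Nat zero zero (vnil Nat)))
  ~> refl (Eq (Vec Nat (succ zero)) (vcons Nat zero zero (vnil Nat)) (vcons Nat zero zero (vnil Nat))) (refl (Vec Nat (succ zero)) (vcons Nat zero zero (vnil Nat)))
the term's type:
  Eq (Eq (Vec Nat (succ zero)) (vcons Nat zero zero (vnil Nat)) (vcons Nat zero zero (vnil Nat))) (refl (Vec Nat (succ zero)) (vcons Nat zero zero (vnil Nat))) (refl (Vec Nat (succ zero)) (vcons Nat zero zero (vnil Nat)))


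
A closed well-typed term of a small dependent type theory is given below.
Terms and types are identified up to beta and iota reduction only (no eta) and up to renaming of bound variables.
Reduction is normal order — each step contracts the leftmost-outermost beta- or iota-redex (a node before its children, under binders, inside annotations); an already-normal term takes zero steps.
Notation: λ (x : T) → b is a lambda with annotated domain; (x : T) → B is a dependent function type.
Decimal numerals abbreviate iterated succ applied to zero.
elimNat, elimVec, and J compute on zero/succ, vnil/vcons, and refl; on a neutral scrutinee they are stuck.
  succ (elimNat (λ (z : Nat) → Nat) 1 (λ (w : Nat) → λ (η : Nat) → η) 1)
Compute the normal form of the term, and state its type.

normal form:
  2
type:
  Nat


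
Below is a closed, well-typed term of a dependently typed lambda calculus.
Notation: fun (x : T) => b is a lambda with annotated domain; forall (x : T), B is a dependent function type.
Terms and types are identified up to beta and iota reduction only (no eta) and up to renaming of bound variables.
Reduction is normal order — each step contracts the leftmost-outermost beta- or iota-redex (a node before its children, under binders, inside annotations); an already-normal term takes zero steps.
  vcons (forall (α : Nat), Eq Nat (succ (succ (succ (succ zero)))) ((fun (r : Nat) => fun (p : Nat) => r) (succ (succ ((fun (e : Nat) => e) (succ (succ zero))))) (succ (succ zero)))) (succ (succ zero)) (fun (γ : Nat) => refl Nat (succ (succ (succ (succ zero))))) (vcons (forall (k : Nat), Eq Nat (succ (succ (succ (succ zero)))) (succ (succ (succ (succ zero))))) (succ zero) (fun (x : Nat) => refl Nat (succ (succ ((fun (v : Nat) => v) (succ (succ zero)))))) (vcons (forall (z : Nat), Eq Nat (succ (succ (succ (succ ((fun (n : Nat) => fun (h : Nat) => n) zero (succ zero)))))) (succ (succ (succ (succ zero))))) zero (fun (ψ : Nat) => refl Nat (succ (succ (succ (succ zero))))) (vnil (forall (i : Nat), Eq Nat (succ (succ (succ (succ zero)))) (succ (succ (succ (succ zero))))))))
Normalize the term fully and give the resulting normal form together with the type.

resulting normal form:
  vcons (forall (α : Nat), Eq Nat (succ (succ (succ (succ zero)))) (succ (succ (succ (succ zero))))) (succ (succ zero)) (fun (r : Nat) => refl Nat (succ (succ (succ (succ zero))))) (vcons (forall (p : Nat), Eq Nat (succ (succ (succ (succ zero)))) (succ (succ (succ (succ zero))))) (succ zero) (fun (e : Nat) => refl Nat (succ (succ (succ (succ zero))))) (vcons (forall (γ : Nat), Eq Nat (succ (succ (succ (succ zero)))) (succ (succ (succ (succ zero))))) zero (fun (k : Nat) => refl Nat (succ (succ (succ (succ zero))))) (vnil (forall (x : Nat), Eq Nat (succ (succ (succ (succ zero)))) (succ (succ (succ (succ zero))))))))
inferred type:
  Vec (forall (α : Nat), Eq Nat (succ (succ (succ (succ zero)))) (succ (succ (succ (succ zero))))) (succ (succ (succ zero)))


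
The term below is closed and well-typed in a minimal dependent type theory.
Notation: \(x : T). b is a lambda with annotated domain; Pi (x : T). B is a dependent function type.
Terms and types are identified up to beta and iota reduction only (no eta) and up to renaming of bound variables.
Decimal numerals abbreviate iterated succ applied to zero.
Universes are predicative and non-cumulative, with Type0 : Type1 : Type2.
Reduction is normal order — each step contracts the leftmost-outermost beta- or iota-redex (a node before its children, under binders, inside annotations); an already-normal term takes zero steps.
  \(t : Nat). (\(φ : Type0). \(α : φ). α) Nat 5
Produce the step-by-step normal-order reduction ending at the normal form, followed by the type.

normal-order reduction:
  \(t : Nat). (\(φ : Type0). \(α : φ). α) Nat 5
  ~> \(t : Nat). (\(φ : Nat). φ) 5
  ~> \(t : Nat). 5
the term's type:
  Pi (t : Nat). Nat


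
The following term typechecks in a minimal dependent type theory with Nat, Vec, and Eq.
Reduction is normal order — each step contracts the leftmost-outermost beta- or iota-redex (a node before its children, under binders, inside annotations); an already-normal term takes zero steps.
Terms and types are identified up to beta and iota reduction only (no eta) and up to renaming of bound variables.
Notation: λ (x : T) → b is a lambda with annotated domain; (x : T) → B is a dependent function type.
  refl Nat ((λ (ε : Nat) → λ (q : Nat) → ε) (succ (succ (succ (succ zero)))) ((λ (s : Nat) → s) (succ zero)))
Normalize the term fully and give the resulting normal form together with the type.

reduced normal form:
  refl Nat (succ (succ (succ (succ zero))))
inferred type:
  Eq Nat (succ (succ (succ (succ zero)))) (succ (succ (succ (succ zero))))
observation: the term reaches its normal form after 2 normal-order steps.


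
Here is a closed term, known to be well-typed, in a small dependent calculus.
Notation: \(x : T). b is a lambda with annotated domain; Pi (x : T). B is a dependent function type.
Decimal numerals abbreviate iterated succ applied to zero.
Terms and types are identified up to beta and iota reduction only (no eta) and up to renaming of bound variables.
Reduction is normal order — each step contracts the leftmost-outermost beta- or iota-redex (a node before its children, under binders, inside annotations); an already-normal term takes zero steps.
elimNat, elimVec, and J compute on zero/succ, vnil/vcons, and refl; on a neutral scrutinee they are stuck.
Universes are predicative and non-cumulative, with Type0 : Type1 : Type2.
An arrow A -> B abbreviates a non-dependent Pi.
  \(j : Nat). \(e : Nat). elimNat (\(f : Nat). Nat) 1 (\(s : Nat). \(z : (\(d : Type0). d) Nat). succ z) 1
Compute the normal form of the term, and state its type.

reduced normal form:
  \(j : Nat). \(e : Nat). 2
type:
  Nat -> Nat -> Nat


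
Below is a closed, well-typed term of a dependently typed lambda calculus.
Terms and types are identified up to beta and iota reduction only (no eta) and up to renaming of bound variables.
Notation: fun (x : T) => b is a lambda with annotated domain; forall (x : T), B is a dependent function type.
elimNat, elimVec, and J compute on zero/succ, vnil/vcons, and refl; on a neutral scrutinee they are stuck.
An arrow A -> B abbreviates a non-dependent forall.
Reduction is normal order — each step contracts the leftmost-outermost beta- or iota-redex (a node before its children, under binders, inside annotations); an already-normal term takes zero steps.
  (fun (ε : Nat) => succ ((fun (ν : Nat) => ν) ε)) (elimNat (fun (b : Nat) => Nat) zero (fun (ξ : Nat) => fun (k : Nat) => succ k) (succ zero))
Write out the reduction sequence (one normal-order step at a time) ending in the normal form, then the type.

normal-order reduction sequence:
  (fun (ε : Nat) => succ ((fun (ν : Nat) => ν) ε)) (elimNat (fun (b : Nat) => Nat) zero (fun (ξ : Nat) => fun (k : Nat) => succ k) (succ zero))
  ~> succ ((fun (ε : Nat) => ε) (elimNat (fun (ν : Nat) => Nat) zero (fun (b : Nat) => fun (ξ : Nat) => succ ξ) (succ zero)))
  ~> succ (elimNat (fun (ε : Nat) => Nat) zero (fun (ν : Nat) => fun (b : Nat) => succ b) (succ zero))
  ~> succ ((fun (ε : Nat) => fun (ν : Nat) => succ ν) zero (elimNat (fun (b : Nat) => Nat) zero (fun (ξ : Nat) => fun (k : Nat) => succ k) zero))
  ~> succ ((fun (ε : Nat) => succ ε) (elimNat (fun (ν : Nat) => Nat) zero (fun (b : Nat) => fun (ξ : Nat) => succ ξ) zero))
  ~> succ (succ (elimNat (fun (ε : Nat) => Nat) zero (fun (ν : Nat) => fun (b : Nat) => succ b) zero))
  ~> succ (succ zero)
inferred type:
  Nat


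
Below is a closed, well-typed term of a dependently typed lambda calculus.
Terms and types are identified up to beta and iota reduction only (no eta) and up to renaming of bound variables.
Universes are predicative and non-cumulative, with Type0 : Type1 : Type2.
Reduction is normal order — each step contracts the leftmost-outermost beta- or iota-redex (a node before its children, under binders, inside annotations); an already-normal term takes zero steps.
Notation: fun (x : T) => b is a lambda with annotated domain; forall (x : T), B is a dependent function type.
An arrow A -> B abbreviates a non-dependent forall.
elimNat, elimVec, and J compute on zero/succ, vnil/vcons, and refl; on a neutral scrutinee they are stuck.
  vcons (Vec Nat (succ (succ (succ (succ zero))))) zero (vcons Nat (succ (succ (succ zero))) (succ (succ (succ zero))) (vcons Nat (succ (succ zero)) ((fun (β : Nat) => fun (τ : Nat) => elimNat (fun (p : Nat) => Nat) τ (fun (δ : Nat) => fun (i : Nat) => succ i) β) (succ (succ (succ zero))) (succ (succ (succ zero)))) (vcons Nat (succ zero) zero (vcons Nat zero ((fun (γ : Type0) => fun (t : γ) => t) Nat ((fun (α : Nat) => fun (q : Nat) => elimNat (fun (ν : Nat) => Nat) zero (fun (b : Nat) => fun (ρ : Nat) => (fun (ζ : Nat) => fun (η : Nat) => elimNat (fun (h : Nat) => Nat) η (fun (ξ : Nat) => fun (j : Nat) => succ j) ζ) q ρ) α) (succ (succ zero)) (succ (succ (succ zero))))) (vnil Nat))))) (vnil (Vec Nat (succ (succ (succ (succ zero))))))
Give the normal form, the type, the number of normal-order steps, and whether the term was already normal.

reduced normal form:
  vcons (Vec Nat (succ (succ (succ (succ zero))))) zero (vcons Nat (succ (succ (succ zero))) (succ (succ (succ zero))) (vcons Nat (succ (succ zero)) (succ (succ (succ (succ (succ (succ zero)))))) (vcons Nat (succ zero) zero (vcons Nat zero (succ (succ (succ (succ (succ (succ zero)))))) (vnil Nat))))) (vnil (Vec Nat (succ (succ (succ (succ zero))))))
the term's type:
  Vec (Vec Nat (succ (succ (succ (succ zero))))) (succ zero)
steps to reach normal form (normal order): 47
already normal: no
first contracted redex: a beta-redex


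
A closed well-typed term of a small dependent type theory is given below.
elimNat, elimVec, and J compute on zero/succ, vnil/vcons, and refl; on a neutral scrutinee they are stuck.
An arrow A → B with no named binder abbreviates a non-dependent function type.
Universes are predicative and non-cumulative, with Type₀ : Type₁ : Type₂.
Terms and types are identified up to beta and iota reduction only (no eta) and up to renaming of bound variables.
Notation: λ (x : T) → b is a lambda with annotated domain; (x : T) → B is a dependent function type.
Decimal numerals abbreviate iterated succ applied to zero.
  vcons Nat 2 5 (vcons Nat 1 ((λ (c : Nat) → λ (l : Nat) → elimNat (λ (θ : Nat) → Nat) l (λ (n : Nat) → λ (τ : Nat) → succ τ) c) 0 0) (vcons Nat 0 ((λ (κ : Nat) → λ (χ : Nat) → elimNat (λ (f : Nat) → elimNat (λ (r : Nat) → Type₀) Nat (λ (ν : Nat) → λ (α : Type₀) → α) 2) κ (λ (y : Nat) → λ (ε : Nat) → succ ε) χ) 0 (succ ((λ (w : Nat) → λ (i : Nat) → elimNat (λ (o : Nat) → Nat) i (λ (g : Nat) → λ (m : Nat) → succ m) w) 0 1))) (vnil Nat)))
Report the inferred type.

inferred type:
  Vec Nat 3


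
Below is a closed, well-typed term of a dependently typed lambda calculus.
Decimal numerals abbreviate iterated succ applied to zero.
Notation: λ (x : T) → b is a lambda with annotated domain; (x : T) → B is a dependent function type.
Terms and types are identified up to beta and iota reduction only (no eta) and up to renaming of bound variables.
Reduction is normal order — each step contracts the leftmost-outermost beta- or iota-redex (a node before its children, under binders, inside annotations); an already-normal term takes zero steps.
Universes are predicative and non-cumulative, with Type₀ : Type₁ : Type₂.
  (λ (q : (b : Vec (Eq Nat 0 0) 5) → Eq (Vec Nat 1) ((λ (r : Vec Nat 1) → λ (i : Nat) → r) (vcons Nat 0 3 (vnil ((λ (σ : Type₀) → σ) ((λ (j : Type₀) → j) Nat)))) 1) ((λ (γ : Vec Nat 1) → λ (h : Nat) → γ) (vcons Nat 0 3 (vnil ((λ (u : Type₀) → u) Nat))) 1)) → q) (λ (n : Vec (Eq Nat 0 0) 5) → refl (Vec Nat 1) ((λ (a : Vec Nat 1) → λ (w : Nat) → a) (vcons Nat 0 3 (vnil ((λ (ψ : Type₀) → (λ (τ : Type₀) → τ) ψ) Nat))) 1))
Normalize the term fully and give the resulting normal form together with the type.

reduced normal form:
  λ (q : Vec (Eq Nat 0 0) 5) → refl (Vec Nat 1) (vcons Nat 0 3 (vnil Nat))
the term's type:
  (q : Vec (Eq Nat 0 0) 5) → Eq (Vec Nat 1) (vcons Nat 0 3 (vnil Nat)) (vcons Nat 0 3 (vnil Nat))
observation: the first redex contracted is a beta-redex; the normal form is reached in 5 normal-order steps.


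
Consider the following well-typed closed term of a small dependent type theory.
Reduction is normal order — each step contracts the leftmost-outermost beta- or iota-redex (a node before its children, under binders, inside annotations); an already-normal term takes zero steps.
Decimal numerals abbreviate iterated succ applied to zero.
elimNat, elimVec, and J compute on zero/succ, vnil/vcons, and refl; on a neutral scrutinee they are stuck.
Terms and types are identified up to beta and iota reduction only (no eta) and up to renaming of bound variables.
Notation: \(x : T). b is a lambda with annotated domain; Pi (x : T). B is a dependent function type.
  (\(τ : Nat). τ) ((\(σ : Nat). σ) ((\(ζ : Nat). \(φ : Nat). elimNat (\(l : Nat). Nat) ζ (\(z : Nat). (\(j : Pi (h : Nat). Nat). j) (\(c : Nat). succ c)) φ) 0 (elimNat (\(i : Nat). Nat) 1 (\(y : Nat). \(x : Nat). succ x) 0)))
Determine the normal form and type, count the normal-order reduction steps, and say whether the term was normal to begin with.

reduced normal form:
  1
inferred type:
  Nat
reduction steps (normal order): 10
term was already normal: no
first redex: a beta-redex


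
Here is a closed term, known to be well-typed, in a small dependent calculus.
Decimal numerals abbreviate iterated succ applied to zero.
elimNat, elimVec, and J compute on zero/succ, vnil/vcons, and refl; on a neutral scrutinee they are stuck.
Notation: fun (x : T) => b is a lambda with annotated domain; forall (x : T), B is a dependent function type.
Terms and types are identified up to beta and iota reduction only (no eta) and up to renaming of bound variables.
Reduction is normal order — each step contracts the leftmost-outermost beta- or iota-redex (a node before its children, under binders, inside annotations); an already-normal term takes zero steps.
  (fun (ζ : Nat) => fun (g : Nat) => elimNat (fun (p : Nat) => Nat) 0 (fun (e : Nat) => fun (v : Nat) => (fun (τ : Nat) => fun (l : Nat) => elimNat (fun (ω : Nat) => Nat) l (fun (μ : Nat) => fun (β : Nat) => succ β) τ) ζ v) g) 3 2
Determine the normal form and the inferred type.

normal form:
  6
inferred type:
  Nat
observation: 33 normal-order steps separate the term from its normal form.


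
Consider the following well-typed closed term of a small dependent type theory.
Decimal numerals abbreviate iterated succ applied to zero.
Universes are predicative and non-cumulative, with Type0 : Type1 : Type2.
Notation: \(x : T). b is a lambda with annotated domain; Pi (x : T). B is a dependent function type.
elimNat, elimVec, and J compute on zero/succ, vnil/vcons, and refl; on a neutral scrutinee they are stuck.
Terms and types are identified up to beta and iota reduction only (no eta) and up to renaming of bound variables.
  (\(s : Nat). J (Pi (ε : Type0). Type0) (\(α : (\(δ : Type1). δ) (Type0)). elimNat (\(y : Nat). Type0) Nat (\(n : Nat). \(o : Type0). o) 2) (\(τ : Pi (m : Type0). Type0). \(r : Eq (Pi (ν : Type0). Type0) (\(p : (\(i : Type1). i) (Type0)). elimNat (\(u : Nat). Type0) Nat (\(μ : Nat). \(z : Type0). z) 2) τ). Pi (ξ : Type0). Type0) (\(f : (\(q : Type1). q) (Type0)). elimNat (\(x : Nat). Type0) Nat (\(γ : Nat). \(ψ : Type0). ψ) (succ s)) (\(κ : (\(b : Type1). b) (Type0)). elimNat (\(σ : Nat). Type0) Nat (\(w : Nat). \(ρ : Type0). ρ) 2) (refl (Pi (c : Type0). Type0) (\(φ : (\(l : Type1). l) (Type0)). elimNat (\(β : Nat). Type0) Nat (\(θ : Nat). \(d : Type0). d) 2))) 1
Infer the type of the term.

the term's type:
  Pi (s : Type0). Type0


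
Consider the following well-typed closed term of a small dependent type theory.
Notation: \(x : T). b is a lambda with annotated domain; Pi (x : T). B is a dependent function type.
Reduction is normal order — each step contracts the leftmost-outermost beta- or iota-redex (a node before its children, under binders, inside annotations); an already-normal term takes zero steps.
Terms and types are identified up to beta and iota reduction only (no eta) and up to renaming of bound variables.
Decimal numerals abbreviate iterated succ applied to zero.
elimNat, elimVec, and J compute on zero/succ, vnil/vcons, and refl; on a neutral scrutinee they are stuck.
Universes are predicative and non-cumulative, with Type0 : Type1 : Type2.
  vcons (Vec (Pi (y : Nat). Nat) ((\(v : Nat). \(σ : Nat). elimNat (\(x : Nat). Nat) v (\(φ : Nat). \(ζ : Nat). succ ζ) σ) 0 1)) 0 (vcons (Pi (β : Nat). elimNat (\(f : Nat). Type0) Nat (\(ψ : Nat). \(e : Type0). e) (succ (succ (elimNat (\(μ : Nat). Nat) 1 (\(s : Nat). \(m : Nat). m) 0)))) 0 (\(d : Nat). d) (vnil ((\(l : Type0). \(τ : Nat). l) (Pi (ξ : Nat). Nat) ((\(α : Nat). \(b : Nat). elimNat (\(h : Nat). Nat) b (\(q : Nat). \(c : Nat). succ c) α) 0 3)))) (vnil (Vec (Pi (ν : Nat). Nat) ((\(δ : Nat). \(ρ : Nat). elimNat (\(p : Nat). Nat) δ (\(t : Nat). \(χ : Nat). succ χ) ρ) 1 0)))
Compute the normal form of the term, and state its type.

reduced normal form:
  vcons (Vec (Pi (y : Nat). Nat) 1) 0 (vcons (Pi (v : Nat). Nat) 0 (\(σ : Nat). σ) (vnil (Pi (x : Nat). Nat))) (vnil (Vec (Pi (φ : Nat). Nat) 1))
inferred type:
  Vec (Vec (Pi (y : Nat). Nat) 1) 1
observation: the leftmost-outermost redex is a beta-redex, and normalization takes 22 steps.


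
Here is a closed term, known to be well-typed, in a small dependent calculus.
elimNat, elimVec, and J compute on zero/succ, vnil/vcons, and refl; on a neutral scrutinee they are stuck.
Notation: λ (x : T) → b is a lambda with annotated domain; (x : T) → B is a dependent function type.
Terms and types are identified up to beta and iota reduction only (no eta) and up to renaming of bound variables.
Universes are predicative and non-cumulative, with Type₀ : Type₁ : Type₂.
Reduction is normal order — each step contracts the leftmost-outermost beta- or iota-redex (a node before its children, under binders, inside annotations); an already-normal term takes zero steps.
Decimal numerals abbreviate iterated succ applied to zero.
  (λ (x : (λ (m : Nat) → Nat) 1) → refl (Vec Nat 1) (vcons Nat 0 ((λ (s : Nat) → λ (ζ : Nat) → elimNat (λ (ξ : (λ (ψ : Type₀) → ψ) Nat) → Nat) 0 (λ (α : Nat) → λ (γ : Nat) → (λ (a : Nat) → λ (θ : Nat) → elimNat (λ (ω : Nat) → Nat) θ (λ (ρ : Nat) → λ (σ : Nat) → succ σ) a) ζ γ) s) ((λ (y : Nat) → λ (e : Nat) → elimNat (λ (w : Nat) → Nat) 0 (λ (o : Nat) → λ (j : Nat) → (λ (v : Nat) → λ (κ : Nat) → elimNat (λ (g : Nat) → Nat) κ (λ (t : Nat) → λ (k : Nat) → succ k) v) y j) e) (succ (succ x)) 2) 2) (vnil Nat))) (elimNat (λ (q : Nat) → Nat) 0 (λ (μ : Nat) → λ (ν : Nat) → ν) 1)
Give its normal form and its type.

reduced normal form:
  refl (Vec Nat 1) (vcons Nat 0 8 (vnil Nat))
type:
  Eq (Vec Nat 1) (vcons Nat 0 8 (vnil Nat)) (vcons Nat 0 8 (vnil Nat))
observation: the term reaches its normal form after 61 normal-order steps.


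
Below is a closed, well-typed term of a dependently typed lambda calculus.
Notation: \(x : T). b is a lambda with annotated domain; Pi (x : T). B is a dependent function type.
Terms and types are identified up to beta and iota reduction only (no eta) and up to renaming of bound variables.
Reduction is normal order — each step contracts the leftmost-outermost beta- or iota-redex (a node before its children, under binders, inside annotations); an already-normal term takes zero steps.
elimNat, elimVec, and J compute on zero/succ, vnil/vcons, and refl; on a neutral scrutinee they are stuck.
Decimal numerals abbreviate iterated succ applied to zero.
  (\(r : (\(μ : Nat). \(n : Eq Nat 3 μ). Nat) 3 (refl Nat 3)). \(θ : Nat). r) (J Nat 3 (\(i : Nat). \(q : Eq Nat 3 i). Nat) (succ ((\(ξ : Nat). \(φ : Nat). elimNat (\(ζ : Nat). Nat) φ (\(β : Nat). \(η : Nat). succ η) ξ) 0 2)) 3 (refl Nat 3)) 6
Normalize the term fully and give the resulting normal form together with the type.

resulting normal form:
  3
type:
  Nat
observation: reduction starts at a beta-redex, and 6 normal-order steps reach the normal form.


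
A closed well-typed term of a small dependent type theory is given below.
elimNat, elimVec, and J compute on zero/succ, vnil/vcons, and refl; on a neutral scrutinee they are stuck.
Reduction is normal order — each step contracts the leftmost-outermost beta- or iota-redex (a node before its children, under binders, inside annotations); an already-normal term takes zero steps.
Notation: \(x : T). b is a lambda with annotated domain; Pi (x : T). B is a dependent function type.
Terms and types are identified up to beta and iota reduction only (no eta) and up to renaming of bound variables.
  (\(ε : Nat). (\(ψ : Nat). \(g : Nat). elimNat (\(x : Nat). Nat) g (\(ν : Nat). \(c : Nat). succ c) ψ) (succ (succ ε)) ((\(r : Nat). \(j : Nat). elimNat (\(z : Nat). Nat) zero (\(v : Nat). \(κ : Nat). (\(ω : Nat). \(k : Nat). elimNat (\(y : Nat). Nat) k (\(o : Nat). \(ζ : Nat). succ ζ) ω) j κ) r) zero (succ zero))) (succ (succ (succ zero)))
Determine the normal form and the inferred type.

normal form:
  succ (succ (succ (succ (succ zero))))
the term's type:
  Nat
observation: contracting a beta-redex first, the term normalizes in 22 steps.


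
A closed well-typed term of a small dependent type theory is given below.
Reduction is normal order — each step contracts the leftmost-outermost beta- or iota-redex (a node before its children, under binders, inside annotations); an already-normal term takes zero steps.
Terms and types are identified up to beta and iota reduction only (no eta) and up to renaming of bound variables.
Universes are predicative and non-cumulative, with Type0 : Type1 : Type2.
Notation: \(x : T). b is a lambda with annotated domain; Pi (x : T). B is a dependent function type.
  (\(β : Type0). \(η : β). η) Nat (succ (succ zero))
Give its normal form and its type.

reduced normal form:
  succ (succ zero)
the term's type:
  Nat


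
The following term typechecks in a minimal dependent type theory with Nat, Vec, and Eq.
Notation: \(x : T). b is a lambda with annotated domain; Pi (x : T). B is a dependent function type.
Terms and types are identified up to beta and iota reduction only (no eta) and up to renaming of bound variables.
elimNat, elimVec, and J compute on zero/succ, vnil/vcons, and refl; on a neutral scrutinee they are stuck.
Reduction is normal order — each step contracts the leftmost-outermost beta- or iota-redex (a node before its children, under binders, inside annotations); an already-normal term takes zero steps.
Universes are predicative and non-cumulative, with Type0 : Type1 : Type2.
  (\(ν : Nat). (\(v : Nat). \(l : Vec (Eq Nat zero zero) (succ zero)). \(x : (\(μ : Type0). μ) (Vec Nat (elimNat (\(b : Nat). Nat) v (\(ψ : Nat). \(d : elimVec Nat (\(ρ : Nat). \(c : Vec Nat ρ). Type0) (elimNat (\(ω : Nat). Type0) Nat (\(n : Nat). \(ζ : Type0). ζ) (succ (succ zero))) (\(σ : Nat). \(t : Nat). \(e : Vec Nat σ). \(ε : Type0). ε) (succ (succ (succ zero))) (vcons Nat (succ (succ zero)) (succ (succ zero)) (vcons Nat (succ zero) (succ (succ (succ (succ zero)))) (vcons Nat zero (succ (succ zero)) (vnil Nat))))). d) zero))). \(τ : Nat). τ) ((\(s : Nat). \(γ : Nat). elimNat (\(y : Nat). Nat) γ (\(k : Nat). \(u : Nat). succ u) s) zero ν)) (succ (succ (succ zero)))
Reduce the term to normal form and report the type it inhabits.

reduced normal form:
  \(ν : Vec (Eq Nat zero zero) (succ zero)). \(v : Vec Nat (succ (succ (succ zero)))). \(l : Nat). l
type:
  Pi (ν : Vec (Eq Nat zero zero) (succ zero)). Pi (v : Vec Nat (succ (succ (succ zero)))). Pi (l : Nat). Nat
observation: the leftmost-outermost redex is a beta-redex, and normalization takes 7 steps.


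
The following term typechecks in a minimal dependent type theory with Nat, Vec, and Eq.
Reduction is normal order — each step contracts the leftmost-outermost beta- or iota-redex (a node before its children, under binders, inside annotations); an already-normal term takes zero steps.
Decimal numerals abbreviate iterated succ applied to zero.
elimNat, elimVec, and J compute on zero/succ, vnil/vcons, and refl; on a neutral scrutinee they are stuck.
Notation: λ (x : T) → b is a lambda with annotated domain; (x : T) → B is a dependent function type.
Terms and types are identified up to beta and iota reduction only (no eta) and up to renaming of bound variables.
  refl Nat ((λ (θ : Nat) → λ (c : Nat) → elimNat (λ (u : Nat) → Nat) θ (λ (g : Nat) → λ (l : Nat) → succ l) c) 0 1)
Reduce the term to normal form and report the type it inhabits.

resulting normal form:
  refl Nat 1
inferred type:
  Eq Nat 1 1


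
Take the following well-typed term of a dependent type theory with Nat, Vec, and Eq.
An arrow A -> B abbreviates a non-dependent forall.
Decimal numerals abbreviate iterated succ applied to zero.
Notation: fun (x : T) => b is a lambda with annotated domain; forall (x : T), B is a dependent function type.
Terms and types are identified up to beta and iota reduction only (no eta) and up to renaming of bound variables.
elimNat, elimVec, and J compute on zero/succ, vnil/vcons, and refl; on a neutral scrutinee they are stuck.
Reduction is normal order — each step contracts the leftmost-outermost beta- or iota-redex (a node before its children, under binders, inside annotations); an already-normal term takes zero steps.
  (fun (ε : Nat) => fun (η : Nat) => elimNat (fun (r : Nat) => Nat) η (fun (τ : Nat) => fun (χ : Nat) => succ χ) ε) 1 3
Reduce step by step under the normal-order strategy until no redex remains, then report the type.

normal-order reduction sequence:
  (fun (ε : Nat) => fun (η : Nat) => elimNat (fun (r : Nat) => Nat) η (fun (τ : Nat) => fun (χ : Nat) => succ χ) ε) 1 3
  ~> (fun (ε : Nat) => elimNat (fun (η : Nat) => Nat) ε (fun (r : Nat) => fun (τ : Nat) => succ τ) 1) 3
  ~> elimNat (fun (ε : Nat) => Nat) 3 (fun (η : Nat) => fun (r : Nat) => succ r) 1
  ~> (fun (ε : Nat) => fun (η : Nat) => succ η) 0 (elimNat (fun (r : Nat) => Nat) 3 (fun (τ : Nat) => fun (χ : Nat) => succ χ) 0)
  ~> (fun (ε : Nat) => succ ε) (elimNat (fun (η : Nat) => Nat) 3 (fun (r : Nat) => fun (τ : Nat) => succ τ) 0)
  ~> succ (elimNat (fun (ε : Nat) => Nat) 3 (fun (η : Nat) => fun (r : Nat) => succ r) 0)
  ~> 4
the term's type:
  Nat


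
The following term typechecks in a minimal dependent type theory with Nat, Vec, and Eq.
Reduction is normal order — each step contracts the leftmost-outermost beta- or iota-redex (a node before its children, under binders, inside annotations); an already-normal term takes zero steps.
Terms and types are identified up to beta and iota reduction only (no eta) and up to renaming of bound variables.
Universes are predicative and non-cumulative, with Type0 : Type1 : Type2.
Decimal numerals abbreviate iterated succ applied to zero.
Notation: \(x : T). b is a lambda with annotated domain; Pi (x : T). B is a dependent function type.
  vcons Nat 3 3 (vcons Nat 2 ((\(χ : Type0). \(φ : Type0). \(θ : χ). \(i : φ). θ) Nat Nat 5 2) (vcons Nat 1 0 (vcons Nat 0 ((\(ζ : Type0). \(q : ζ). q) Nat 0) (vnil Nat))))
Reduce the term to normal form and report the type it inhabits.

reduced normal form:
  vcons Nat 3 3 (vcons Nat 2 5 (vcons Nat 1 0 (vcons Nat 0 0 (vnil Nat))))
inferred type:
  Vec Nat 4


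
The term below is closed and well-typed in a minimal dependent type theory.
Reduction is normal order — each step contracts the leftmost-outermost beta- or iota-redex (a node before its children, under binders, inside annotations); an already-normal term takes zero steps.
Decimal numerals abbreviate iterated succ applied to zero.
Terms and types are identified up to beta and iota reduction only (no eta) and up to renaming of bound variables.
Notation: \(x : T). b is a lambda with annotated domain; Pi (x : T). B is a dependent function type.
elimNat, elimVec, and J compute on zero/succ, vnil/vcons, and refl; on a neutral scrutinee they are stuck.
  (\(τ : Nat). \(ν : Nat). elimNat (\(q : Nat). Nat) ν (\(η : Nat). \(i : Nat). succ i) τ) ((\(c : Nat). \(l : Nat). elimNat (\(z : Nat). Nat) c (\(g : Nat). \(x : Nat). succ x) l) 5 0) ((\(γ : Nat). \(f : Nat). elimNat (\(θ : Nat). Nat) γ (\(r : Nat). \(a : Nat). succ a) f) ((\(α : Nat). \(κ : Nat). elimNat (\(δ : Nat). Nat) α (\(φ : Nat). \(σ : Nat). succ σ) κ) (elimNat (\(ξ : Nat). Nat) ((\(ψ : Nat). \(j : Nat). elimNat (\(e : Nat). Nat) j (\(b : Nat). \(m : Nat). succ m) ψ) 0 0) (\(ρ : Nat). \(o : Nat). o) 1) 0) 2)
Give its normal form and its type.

resulting normal form:
  7
type:
  Nat


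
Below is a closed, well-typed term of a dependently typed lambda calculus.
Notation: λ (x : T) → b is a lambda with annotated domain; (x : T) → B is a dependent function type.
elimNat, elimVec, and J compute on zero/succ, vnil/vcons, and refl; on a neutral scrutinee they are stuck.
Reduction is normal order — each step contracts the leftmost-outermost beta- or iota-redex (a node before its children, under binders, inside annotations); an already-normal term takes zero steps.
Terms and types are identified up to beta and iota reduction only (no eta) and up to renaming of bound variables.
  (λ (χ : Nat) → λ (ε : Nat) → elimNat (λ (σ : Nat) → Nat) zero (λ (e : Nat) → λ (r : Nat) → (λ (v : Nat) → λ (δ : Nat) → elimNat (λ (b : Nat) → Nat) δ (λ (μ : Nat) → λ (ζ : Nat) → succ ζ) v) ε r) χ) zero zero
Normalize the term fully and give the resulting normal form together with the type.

resulting normal form:
  zero
type:
  Nat


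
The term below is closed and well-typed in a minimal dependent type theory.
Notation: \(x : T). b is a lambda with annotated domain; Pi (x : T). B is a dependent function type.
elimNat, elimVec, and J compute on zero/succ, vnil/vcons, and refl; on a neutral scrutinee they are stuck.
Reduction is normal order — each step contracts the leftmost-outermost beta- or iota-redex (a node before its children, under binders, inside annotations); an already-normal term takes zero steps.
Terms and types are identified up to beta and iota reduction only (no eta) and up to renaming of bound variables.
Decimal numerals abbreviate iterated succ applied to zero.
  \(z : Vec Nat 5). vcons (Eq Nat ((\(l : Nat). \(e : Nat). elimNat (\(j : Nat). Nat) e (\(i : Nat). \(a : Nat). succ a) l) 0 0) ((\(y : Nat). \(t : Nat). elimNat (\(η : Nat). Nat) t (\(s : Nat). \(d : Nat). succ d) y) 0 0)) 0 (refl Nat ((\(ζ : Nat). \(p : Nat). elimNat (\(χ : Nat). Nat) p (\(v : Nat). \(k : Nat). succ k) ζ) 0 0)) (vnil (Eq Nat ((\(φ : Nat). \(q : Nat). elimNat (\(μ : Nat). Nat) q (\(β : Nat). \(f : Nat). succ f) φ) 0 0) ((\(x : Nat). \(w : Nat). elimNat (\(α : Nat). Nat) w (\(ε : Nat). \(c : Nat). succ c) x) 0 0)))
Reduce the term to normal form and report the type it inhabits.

reduced normal form:
  \(z : Vec Nat 5). vcons (Eq Nat 0 0) 0 (refl Nat 0) (vnil (Eq Nat 0 0))
type:
  Pi (z : Vec Nat 5). Vec (Eq Nat 0 0) 1
observation: 15 normal-order steps separate the term from its normal form.


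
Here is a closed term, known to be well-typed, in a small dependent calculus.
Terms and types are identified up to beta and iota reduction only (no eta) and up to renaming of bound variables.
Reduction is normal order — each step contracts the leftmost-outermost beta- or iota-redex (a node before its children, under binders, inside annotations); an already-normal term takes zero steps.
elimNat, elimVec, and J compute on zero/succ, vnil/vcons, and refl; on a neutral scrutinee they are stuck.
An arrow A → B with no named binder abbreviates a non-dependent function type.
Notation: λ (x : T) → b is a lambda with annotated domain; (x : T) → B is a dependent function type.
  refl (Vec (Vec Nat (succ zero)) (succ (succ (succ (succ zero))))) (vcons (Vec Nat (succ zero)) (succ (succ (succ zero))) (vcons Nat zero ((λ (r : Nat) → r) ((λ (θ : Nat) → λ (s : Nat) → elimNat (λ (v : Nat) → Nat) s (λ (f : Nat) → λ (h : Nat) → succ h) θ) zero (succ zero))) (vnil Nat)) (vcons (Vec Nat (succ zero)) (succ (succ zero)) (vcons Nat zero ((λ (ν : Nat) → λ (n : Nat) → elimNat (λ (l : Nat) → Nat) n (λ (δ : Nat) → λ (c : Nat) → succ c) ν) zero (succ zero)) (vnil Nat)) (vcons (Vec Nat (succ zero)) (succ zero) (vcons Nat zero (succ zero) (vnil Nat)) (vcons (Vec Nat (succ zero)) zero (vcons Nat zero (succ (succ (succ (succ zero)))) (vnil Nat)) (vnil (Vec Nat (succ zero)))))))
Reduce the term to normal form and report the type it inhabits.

normal form:
  refl (Vec (Vec Nat (succ zero)) (succ (succ (succ (succ zero))))) (vcons (Vec Nat (succ zero)) (succ (succ (succ zero))) (vcons Nat zero (succ zero) (vnil Nat)) (vcons (Vec Nat (succ zero)) (succ (succ zero)) (vcons Nat zero (succ zero) (vnil Nat)) (vcons (Vec Nat (succ zero)) (succ zero) (vcons Nat zero (succ zero) (vnil Nat)) (vcons (Vec Nat (succ zero)) zero (vcons Nat zero (succ (succ (succ (succ zero)))) (vnil Nat)) (vnil (Vec Nat (succ zero)))))))
inferred type:
  Eq (Vec (Vec Nat (succ zero)) (succ (succ (succ (succ zero))))) (vcons (Vec Nat (succ zero)) (succ (succ (succ zero))) (vcons Nat zero (succ zero) (vnil Nat)) (vcons (Vec Nat (succ zero)) (succ (succ zero)) (vcons Nat zero (succ zero) (vnil Nat)) (vcons (Vec Nat (succ zero)) (succ zero) (vcons Nat zero (succ zero) (vnil Nat)) (vcons (Vec Nat (succ zero)) zero (vcons Nat zero (succ (succ (succ (succ zero)))) (vnil Nat)) (vnil (Vec Nat (succ zero))))))) (vcons (Vec Nat (succ zero)) (succ (succ (succ zero))) (vcons Nat zero (succ zero) (vnil Nat)) (vcons (Vec Nat (succ zero)) (succ (succ zero)) (vcons Nat zero (succ zero) (vnil Nat)) (vcons (Vec Nat (succ zero)) (succ zero) (vcons Nat zero (succ zero) (vnil Nat)) (vcons (Vec Nat (succ zero)) zero (vcons Nat zero (succ (succ (succ (succ zero)))) (vnil Nat)) (vnil (Vec Nat (succ zero)))))))


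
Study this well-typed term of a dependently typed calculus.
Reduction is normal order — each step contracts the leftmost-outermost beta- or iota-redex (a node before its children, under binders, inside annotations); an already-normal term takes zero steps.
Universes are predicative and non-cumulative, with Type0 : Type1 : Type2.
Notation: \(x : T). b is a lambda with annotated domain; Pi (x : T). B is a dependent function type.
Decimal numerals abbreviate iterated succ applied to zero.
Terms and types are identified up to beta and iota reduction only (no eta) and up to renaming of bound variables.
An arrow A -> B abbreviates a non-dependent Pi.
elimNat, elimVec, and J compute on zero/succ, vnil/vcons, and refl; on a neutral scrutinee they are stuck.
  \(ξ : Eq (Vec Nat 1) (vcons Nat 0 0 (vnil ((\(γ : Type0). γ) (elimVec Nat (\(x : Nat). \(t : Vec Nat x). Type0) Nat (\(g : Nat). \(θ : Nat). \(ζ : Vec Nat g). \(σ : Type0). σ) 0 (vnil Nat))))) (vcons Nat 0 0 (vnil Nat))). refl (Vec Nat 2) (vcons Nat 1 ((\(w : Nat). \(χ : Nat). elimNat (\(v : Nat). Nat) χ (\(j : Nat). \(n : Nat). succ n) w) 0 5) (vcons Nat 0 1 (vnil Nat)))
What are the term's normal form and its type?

resulting normal form:
  \(ξ : Eq (Vec Nat 1) (vcons Nat 0 0 (vnil Nat)) (vcons Nat 0 0 (vnil Nat))). refl (Vec Nat 2) (vcons Nat 1 5 (vcons Nat 0 1 (vnil Nat)))
the term's type:
  Eq (Vec Nat 1) (vcons Nat 0 0 (vnil Nat)) (vcons Nat 0 0 (vnil Nat)) -> Eq (Vec Nat 2) (vcons Nat 1 5 (vcons Nat 0 1 (vnil Nat))) (vcons Nat 1 5 (vcons Nat 0 1 (vnil Nat)))
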